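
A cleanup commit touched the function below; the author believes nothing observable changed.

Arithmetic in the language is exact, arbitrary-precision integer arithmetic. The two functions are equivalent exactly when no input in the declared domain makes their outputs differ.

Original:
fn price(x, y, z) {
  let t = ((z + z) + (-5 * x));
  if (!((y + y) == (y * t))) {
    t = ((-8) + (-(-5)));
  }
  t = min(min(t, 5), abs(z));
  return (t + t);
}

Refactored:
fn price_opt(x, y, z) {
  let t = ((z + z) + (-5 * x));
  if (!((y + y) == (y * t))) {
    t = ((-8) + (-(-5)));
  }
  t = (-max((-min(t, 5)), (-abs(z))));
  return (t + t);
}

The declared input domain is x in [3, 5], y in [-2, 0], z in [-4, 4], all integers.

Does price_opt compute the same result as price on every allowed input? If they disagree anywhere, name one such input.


The two are interchangeable: min/max/abs usage differs, and every declared input agrees.
One worked example (x=4, y=0, z=2) — price: t becomes -16; next (!((y + y) == (y * t))) evaluates to false; next t becomes -16; next final value -32; price_opt: t becomes -16; next (!((y + y) == (y * t))) evaluates to false; next t becomes -16; next final value -32; agreement on -32.
Every one of the 81 inputs gives matching results.
verdict: equivalent


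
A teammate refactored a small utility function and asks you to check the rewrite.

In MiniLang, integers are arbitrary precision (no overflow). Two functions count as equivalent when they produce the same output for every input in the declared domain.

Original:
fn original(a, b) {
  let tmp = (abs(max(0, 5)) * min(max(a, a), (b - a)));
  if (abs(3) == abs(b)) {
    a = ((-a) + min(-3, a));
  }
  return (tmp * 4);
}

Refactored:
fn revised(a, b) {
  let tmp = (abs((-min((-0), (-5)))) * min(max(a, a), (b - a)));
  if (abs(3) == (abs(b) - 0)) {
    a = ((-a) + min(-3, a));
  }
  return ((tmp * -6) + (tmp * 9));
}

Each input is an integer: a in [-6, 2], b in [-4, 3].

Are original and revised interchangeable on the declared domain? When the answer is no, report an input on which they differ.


Try a=-6, b=-4.
original: tmp becomes -30; next (abs(3) == abs(b)) evaluates to false; next final value -120
revised: tmp becomes -30; next (abs(3) == (abs(b) - 0)) evaluates to false; next final value -90
-120 and -90 differ, so these are not the same function on this domain.
verdict: not equivalent; witness: a=-6, b=-4


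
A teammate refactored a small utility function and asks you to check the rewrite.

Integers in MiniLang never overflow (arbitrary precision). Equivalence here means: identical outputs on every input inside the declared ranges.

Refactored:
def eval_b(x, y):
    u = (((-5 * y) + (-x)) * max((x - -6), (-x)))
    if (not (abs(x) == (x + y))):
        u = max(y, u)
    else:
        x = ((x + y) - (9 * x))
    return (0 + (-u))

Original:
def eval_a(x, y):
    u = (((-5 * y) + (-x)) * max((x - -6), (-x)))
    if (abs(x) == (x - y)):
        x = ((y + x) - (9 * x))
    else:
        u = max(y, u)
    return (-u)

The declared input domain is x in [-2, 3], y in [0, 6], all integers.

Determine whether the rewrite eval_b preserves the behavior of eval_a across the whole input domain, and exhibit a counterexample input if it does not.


Try x=-2, y=4.
eval_a: u=-72, then (abs(x) == (x - y)) is false, then u=4, then returns -4
eval_b: u=-72, then (not (abs(x) == (x + y))) is false, then x=20, then returns 72
-4 against 72: the behavior changed.
verdict: not equivalent; witness: x=-2, y=4


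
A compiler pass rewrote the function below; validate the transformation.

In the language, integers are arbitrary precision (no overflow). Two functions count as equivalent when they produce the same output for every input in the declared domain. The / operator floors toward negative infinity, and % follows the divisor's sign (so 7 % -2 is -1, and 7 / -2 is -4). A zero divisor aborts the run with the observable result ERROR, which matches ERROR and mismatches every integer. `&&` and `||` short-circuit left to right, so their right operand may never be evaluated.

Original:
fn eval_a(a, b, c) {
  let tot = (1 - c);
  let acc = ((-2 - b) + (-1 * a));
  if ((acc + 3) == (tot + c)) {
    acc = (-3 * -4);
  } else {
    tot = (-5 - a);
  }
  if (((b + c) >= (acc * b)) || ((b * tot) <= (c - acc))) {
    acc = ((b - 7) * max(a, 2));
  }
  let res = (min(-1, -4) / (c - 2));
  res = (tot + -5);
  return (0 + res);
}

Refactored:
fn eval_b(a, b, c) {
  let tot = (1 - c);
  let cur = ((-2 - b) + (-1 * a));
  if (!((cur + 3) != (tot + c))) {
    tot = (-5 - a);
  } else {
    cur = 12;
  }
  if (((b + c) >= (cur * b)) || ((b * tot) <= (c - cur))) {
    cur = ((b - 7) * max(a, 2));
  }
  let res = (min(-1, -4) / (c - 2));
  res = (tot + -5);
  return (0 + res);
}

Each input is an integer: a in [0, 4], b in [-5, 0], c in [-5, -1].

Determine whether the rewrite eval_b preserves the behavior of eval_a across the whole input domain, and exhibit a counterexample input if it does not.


These are not equivalent — on a=0, b=-5, c=-5 the outputs split (-10 vs 1).
eval_a: tot becomes 6; next acc becomes 3; next ((acc + 3) == (tot + c)) evaluates to false; next tot becomes -5; next (((b + c) >= (acc * b)) || ((b * tot) <= (c - acc))) evaluates to true; next acc becomes -24; next res becomes 0; next res becomes -10; next final value -10
eval_b: tot becomes 6; next cur becomes 3; next (!((cur + 3) != (tot + c))) evaluates to false; next cur becomes 12; next (((b + c) >= (cur * b)) || ((b * tot) <= (c - cur))) evaluates to true; next cur becomes -24; next res becomes 0; next res becomes 1; next final value 1
verdict: not equivalent; witness: a=0, b=-5, c=-5


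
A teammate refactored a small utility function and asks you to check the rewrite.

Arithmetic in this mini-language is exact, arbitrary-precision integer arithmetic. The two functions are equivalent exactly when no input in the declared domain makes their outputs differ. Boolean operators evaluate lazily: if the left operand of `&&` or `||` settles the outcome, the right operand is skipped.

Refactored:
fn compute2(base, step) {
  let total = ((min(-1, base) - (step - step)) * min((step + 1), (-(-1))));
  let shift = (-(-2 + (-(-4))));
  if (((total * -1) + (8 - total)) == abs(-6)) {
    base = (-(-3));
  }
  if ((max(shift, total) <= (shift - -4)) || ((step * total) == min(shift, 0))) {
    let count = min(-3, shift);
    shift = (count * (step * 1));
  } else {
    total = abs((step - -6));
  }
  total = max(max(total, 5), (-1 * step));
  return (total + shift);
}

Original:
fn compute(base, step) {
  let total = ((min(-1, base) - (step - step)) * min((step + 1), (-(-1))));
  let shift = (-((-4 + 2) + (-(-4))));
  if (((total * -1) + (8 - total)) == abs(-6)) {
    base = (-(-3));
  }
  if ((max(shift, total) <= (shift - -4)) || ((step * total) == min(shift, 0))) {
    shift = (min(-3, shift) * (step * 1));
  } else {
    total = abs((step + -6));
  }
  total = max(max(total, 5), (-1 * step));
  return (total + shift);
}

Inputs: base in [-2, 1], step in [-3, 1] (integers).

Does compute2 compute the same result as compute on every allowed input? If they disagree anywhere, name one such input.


Run the pair on base=-2, step=-3.
compute: total := 4 | shift := -2 | (((total * -1) + (8 - total)) == abs(-6)): false | ((max(shift, total) <= (shift - -4)) || ((step * total) == min(shift, 0))): false | total := 9 | total := 9 | result 7
compute2: total := 4 | shift := -2 | (((total * -1) + (8 - total)) == abs(-6)): false | ((max(shift, total) <= (shift - -4)) || ((step * total) == min(shift, 0))): false | total := 3 | total := 5 | result 3
7 != 3, so the rewrite changes behavior.
verdict: not equivalent; witness: base=-2, step=-3


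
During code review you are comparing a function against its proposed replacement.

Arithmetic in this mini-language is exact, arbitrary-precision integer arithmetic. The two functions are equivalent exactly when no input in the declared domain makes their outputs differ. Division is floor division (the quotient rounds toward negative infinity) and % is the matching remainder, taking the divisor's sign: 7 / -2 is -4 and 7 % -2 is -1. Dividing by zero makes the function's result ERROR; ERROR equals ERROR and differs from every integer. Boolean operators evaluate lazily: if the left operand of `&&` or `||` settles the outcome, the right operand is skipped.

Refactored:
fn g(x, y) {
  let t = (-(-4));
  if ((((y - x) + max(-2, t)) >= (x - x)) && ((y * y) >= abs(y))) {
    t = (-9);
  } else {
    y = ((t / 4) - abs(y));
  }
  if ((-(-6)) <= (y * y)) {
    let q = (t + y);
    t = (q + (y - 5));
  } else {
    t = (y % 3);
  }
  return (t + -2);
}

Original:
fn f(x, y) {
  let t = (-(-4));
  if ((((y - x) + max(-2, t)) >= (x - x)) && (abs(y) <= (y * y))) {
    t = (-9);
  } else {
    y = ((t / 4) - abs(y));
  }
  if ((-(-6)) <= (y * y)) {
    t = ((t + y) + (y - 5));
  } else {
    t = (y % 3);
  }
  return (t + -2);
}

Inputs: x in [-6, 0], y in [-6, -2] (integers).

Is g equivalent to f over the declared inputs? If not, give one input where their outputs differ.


This is a faithful refactor — local variable names differ; also statement counts differ; also comparison usage differs, but the computed results match everywhere.
One worked example (x=-2, y=-2) — f: t=4, then ((((y - x) + max(-2, t)) >= (x - x)) && (abs(y) <= (y * y))) is true, then t=-9, then ((-(-6)) <= (y * y)) is false, then t=1, then returns -1; g: t=4, then ((((y - x) + max(-2, t)) >= (x - x)) && ((y * y) >= abs(y))) is true, then t=-9, then ((-(-6)) <= (y * y)) is false, then t=1, then returns -1; agreement on -1.
An exhaustive pass over the 35 declared inputs shows identical outputs.
verdict: equivalent


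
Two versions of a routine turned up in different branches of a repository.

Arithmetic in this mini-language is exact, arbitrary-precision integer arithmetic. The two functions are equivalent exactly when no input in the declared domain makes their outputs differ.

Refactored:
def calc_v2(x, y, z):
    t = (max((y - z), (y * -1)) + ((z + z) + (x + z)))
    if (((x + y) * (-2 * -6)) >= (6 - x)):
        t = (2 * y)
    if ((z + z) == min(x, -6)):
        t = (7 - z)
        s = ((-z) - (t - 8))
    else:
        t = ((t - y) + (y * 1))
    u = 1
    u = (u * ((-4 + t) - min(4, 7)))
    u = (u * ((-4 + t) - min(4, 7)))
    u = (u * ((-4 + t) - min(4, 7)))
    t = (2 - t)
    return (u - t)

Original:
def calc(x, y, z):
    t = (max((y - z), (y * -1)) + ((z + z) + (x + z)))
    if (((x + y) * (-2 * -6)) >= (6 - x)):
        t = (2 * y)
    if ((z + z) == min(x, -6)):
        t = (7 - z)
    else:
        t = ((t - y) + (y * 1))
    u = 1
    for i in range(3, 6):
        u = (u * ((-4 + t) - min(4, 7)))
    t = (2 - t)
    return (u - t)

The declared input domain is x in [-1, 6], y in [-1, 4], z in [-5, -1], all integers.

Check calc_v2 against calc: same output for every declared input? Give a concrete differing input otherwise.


Side by side, the visible changes include: min/max/abs usage differs; and local variable names differ; and constant usage differs; and loop structure differs; and statement counts differ; and arithmetic usage differs.
Tracing x=3, y=4, z=-4: calc: t = -1; (((x + y) * (-2 * -6)) >= (6 - x)) -> true; t = 8; ((z + z) == min(x, -6)) -> false; t = 8; u = 1; [i=3]; u = 0; [i=4]; u = 0; [i=5]; u = 0; t = -6; return 6 | calc_v2: t = -1; (((x + y) * (-2 * -6)) >= (6 - x)) -> true; t = 8; ((z + z) == min(x, -6)) -> false; t = 8; u = 1; u = 0; u = 0; u = 0; t = -6; return 6 — matching result 6.
Every one of the 240 inputs gives matching results.
verdict: equivalent


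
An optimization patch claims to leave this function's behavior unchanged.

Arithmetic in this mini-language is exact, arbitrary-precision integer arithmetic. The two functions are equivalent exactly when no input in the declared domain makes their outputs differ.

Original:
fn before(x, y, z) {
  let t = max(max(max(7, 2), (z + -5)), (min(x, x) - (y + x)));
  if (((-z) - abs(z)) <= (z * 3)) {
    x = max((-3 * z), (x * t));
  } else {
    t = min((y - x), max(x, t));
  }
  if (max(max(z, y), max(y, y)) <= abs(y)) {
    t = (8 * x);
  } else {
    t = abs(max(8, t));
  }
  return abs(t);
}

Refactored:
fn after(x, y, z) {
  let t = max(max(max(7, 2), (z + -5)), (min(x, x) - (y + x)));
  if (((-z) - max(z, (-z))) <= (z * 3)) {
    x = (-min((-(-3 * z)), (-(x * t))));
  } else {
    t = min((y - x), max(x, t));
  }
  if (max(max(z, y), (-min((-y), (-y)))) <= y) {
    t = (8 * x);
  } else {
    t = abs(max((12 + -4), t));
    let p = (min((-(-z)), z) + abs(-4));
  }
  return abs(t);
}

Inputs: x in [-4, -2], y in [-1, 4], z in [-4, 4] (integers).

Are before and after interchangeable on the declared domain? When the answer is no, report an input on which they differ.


Evaluate both at x=-4, y=-1, z=0.
before: t becomes 7; next (((-z) - abs(z)) <= (z * 3)) evaluates to true; next x becomes 0; next (max(max(z, y), max(y, y)) <= abs(y)) evaluates to true; next t becomes 0; next final value 0
after: t becomes 7; next (((-z) - max(z, (-z))) <= (z * 3)) evaluates to true; next x becomes 0; next (max(max(z, y), (-min((-y), (-y)))) <= y) evaluates to false; next t becomes 8; next p becomes 4; next final value 8
0 vs 8 — the two versions disagree here.
verdict: not equivalent; witness: x=-4, y=-1, z=0


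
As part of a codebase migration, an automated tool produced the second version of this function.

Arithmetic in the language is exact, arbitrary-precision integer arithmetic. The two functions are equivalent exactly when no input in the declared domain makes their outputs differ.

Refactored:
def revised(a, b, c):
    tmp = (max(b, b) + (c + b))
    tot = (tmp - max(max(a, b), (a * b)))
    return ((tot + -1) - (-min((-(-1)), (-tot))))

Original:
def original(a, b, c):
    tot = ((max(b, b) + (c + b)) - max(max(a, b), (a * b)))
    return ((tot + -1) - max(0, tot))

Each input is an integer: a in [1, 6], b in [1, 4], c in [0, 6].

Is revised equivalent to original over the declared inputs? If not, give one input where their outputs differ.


Consider the input a=3, b=1, c=0.
original: tot=-1, then returns -2
revised: tmp=2, then tot=-1, then returns -1
-2 and -1 differ, so these are not the same function on this domain.
verdict: not equivalent; witness: a=3, b=1, c=0


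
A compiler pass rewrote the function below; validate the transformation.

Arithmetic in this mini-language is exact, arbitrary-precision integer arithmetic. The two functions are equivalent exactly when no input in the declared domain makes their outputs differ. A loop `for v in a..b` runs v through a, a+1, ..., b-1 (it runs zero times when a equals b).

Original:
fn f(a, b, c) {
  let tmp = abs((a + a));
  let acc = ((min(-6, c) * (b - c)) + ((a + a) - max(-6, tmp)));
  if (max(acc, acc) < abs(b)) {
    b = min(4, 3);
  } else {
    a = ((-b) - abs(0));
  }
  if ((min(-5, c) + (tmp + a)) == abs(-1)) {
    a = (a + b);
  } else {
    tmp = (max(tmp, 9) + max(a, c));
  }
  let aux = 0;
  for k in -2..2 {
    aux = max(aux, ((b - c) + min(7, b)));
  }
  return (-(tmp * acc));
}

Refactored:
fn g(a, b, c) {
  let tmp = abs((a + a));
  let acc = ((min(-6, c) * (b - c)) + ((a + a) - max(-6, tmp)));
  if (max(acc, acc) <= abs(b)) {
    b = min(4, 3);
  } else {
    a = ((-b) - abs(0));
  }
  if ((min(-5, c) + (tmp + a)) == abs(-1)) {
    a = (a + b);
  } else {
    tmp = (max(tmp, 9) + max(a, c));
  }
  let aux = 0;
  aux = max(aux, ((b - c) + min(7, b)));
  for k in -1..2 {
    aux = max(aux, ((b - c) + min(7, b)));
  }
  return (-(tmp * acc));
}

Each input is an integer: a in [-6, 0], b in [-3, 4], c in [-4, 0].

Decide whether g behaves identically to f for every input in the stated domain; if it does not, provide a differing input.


Run the pair on a=-1, b=-2, c=-1.
f: tmp becomes 2; next acc becomes 2; next (max(acc, acc) < abs(b)) evaluates to false; next a becomes 2; next ((min(-5, c) + (tmp + a)) == abs(-1)) evaluates to false; next tmp becomes 11; next aux becomes 0; next at k=-2:; next aux becomes 0; next at k=-1:; next aux becomes 0; next at k=0:; next aux becomes 0; next at k=1:; next aux becomes 0; next final value -22
g: tmp becomes 2; next acc becomes 2; next (max(acc, acc) <= abs(b)) evaluates to true; next b becomes 3; next ((min(-5, c) + (tmp + a)) == abs(-1)) evaluates to false; next tmp becomes 8; next aux becomes 0; next aux becomes 7; next at k=-1:; next aux becomes 7; next at k=0:; next aux becomes 7; next at k=1:; next aux becomes 7; next final value -16
-22 against -16: the behavior changed.
verdict: not equivalent; witness: a=-1, b=-2, c=-1


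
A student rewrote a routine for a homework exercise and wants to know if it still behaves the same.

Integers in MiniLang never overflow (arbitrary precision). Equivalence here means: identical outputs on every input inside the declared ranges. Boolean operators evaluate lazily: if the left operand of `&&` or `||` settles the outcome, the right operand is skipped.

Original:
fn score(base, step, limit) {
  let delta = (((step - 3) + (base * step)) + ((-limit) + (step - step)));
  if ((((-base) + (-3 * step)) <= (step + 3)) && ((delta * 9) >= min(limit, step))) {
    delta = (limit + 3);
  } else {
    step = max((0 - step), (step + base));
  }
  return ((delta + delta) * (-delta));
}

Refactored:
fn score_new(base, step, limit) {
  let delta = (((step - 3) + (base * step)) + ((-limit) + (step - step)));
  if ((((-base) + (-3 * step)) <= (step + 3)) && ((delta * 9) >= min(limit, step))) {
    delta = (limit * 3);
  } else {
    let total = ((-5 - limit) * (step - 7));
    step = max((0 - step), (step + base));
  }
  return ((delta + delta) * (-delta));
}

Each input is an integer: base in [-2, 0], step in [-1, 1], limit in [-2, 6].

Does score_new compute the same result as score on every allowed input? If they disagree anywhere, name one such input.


Consider the input base=0, step=1, limit=-2.
score: delta becomes 0; next ((((-base) + (-3 * step)) <= (step + 3)) && ((delta * 9) >= min(limit, step))) evaluates to true; next delta becomes 1; next final value -2
score_new: delta becomes 0; next ((((-base) + (-3 * step)) <= (step + 3)) && ((delta * 9) >= min(limit, step))) evaluates to true; next delta becomes -6; next final value -72
-2 against -72: the behavior changed.
verdict: not equivalent; witness: base=0, step=1, limit=-2


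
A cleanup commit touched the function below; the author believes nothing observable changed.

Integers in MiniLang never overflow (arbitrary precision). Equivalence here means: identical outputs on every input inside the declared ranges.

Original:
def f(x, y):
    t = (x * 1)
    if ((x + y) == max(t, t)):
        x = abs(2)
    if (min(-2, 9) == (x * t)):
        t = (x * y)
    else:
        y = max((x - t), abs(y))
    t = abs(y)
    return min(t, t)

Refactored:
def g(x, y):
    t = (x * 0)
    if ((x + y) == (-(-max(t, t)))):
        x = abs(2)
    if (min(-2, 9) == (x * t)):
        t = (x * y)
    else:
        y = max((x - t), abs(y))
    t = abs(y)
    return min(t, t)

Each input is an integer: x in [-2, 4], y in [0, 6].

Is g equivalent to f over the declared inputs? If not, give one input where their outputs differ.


Try x=-2, y=0.
f: t = -2; ((x + y) == max(t, t)) -> true; x = 2; (min(-2, 9) == (x * t)) -> false; y = 4; t = 4; return 4
g: t = 0; ((x + y) == (-(-max(t, t)))) -> false; (min(-2, 9) == (x * t)) -> false; y = 0; t = 0; return 0
4 against 0: the behavior changed.
verdict: not equivalent; witness: x=-2, y=0


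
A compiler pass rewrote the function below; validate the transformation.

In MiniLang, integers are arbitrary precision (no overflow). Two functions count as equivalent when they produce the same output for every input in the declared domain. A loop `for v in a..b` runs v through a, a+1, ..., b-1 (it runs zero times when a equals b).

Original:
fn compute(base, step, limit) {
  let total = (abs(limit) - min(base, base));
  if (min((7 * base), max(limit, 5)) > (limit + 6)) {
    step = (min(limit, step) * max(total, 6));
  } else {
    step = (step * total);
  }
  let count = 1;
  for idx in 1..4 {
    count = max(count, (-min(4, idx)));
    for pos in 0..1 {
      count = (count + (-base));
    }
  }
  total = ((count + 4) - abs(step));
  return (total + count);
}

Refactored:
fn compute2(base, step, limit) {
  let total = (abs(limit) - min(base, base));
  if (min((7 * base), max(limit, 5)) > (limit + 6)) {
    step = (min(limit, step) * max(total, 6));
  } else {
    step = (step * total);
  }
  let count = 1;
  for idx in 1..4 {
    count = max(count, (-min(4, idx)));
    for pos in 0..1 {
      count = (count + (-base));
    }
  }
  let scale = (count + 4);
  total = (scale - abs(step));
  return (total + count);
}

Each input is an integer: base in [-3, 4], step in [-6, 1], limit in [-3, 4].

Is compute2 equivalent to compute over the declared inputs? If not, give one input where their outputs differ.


Comparing the listings, the differences include: statement counts differ; local variable names differ.
As a probe, take base=-2, step=-5, limit=-1: compute runs total = 3; (min((7 * base), max(limit, 5)) > (limit + 6)) -> false; step = -15; count = 1; [idx=1]; count = 1; [pos=0]; count = 3; [idx=2]; count = 3; [pos=0]; count = 5; [idx=3]; count = 5; [pos=0]; count = 7; total = -4; return 3; compute2 runs total = 3; (min((7 * base), max(limit, 5)) > (limit + 6)) -> false; step = -15; count = 1; [idx=1]; count = 1; [pos=0]; count = 3; [idx=2]; count = 3; [pos=0]; count = 5; [idx=3]; count = 5; [pos=0]; count = 7; scale = 11; total = -4; return 3; both end at 3.
Across all 512 domain points the two functions coincide.
verdict: equivalent


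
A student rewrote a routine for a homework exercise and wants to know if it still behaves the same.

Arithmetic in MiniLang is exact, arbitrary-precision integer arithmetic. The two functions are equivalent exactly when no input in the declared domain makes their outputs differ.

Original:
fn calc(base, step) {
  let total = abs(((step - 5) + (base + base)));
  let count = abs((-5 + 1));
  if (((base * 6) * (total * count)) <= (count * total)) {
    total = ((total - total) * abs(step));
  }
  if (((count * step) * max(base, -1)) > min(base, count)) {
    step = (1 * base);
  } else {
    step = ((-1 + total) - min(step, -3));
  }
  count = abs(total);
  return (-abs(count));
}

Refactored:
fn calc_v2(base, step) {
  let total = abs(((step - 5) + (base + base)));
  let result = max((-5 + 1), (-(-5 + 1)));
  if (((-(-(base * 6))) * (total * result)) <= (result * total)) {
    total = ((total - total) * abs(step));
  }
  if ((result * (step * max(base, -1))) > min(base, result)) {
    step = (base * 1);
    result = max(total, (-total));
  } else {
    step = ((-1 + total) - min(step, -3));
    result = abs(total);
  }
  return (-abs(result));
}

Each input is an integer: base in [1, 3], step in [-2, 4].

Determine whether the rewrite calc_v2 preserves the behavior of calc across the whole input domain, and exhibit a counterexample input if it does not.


Comparing the listings, the differences include: local variable names differ, and min/max/abs usage differs, and statement counts differ, and arithmetic usage differs, and constant usage differs.
One worked example (base=1, step=0) — calc: total becomes 3; next count becomes 4; next (((base * 6) * (total * count)) <= (count * total)) evaluates to false; next (((count * step) * max(base, -1)) > min(base, count)) evaluates to false; next step becomes 5; next count becomes 3; next final value -3; calc_v2: total becomes 3; next result becomes 4; next (((-(-(base * 6))) * (total * result)) <= (result * total)) evaluates to false; next ((result * (step * max(base, -1))) > min(base, result)) evaluates to false; next step becomes 5; next result becomes 3; next final value -3; agreement on -3.
Sweeping the whole domain (21 inputs) finds no disagreement.
verdict: equivalent


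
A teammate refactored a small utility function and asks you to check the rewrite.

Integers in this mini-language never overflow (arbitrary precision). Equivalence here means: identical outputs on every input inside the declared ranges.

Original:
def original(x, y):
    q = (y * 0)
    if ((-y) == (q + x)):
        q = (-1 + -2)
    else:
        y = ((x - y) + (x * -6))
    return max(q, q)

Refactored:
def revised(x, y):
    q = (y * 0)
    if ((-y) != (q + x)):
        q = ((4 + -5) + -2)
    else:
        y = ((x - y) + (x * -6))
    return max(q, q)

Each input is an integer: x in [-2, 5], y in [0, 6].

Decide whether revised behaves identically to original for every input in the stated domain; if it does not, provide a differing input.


Not equivalent: x=-2, y=0 separates them (0 vs -3).
original: q = 0; ((-y) == (q + x)) -> false; y = 10; return 0
revised: q = 0; ((-y) != (q + x)) -> true; q = -3; return -3
verdict: not equivalent; witness: x=-2, y=0


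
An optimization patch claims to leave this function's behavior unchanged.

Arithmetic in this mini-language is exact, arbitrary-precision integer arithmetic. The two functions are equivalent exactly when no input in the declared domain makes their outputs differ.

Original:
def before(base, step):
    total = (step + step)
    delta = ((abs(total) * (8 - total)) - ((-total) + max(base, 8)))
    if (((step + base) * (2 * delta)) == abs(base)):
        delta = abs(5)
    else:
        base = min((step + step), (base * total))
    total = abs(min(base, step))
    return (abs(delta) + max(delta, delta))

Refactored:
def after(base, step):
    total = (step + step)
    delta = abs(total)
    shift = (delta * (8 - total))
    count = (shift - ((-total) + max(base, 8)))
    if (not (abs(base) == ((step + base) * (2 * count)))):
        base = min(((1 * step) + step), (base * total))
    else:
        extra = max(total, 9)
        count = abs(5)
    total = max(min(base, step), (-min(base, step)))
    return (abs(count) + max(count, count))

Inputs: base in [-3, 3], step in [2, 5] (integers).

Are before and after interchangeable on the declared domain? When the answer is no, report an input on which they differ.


The two are interchangeable: statement counts differ, and min/max/abs usage differs, and boolean connective usage differs, and arithmetic usage differs, and local variable names differ, and constant usage differs, and every declared input agrees.
Tracing base=0, step=3: before: total becomes 6; next delta becomes 10; next (((step + base) * (2 * delta)) == abs(base)) evaluates to false; next base becomes 0; next total becomes 0; next final value 20 | after: total becomes 6; next delta becomes 6; next shift becomes 12; next count becomes 10; next (not (abs(base) == ((step + base) * (2 * count)))) evaluates to true; next base becomes 0; next total becomes 0; next final value 20 — matching result 20.
Checked all 28 inputs in the declared domain: the outputs agree on every one.
verdict: equivalent


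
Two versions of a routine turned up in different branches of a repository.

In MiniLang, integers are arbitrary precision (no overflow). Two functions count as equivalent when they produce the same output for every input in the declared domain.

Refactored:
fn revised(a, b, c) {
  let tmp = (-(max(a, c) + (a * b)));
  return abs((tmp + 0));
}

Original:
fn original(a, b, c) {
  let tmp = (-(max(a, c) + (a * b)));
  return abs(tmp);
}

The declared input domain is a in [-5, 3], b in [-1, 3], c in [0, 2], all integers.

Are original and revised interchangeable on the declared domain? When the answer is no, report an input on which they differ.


The two versions differ — the changes include constant usage differs; also arithmetic usage differs.
As a probe, take a=2, b=0, c=1: original runs tmp = -2; return 2; revised runs tmp = -2; return 2; both end at 2.
Sweeping the whole domain (135 inputs) finds no disagreement.
verdict: equivalent


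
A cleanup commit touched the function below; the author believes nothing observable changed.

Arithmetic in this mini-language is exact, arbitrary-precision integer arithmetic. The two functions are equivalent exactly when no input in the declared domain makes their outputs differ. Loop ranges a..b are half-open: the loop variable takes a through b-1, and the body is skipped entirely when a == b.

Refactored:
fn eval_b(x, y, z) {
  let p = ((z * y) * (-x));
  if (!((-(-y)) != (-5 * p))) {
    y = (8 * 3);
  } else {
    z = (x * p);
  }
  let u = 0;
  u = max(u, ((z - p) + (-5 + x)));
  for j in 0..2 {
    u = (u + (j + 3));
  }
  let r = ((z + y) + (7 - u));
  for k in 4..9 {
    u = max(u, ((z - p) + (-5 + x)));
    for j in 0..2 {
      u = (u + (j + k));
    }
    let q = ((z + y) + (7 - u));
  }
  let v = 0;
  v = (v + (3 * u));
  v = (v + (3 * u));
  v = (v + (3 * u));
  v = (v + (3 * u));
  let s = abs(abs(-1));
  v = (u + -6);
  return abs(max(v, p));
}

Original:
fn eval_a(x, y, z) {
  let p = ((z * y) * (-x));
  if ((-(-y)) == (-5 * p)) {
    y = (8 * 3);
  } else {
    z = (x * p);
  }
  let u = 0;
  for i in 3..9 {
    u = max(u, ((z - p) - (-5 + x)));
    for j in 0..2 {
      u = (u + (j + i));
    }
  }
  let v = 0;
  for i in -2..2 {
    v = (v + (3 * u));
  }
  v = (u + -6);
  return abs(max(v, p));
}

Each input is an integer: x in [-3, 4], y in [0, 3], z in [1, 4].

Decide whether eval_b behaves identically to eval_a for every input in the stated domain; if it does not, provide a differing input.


Run the pair on x=-3, y=0, z=1.
eval_a: p becomes 0; next ((-(-y)) == (-5 * p)) evaluates to true; next y becomes 24; next u becomes 0; next at i=3:; next u becomes 9; next at j=0:; next u becomes 12; next at j=1:; next u becomes 16; next at i=4:; next u becomes 16; next at j=0:; next u becomes 20; next at j=1:; next u becomes 25; next at i=5:; next u becomes 25; next at j=0:; next u becomes 30; next at j=1:; next u becomes 36; next at i=6:; next u becomes 36; next at j=0:; next u becomes 42; next at j=1:; next u becomes 49; next at i=7:; next u becomes 49; next at j=0:; next u becomes 56; next at j=1:; next u becomes 64; next at i=8:; next u becomes 64; next at j=0:; next u becomes 72; next at j=1:; next u becomes 81; next v becomes 0; next at i=-2:; next v becomes 243; next at i=-1:; next v becomes 486; next at i=0:; next v becomes 729; next at i=1:; next v becomes 972; next v becomes 75; next final value 75
eval_b: p becomes 0; next (!((-(-y)) != (-5 * p))) evaluates to true; next y becomes 24; next u becomes 0; next u becomes 0; next at j=0:; next u becomes 3; next at j=1:; next u becomes 7; next r becomes 25; next at k=4:; next u becomes 7; next at j=0:; next u becomes 11; next at j=1:; next u becomes 16; next q becomes 16; next at k=5:; next u becomes 16; next at j=0:; next u becomes 21; next at j=1:; next u becomes 27; next q becomes 5; next at k=6:; next u becomes 27; next at j=0:; next u becomes 33; next at j=1:; next u becomes 40; next q becomes -8; next at k=7:; next u becomes 40; next at j=0:; next u becomes 47; next at j=1:; next u becomes 55; next q becomes -23; next at k=8:; next u becomes 55; next at j=0:; next u becomes 63; next at j=1:; next u becomes 72; next q becomes -40; next v becomes 0; next v becomes 216; next v becomes 432; next v becomes 648; next v becomes 864; next s becomes 1; next v becomes 66; next final value 66
75 vs 66 — the two versions disagree here.
verdict: not equivalent; witness: x=-3, y=0, z=1


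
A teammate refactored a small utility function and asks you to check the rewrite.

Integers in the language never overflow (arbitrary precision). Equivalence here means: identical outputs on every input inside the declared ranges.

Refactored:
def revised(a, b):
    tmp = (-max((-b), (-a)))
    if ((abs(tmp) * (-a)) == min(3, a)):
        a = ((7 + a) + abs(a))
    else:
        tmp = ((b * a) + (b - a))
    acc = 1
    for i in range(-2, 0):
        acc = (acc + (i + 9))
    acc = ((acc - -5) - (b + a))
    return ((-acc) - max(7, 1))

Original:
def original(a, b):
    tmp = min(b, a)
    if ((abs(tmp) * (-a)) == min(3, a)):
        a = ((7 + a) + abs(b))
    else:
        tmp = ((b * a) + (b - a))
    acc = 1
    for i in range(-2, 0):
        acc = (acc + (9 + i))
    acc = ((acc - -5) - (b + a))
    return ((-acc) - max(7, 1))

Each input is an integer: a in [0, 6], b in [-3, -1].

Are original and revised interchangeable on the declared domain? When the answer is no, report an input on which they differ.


The rewrite breaks on a=0, b=-3, where the results are -21 and -24.
original: tmp := -3 | ((abs(tmp) * (-a)) == min(3, a)): true | a := 10 | acc := 1 | iter i=-2: | acc := 8 | iter i=-1: | acc := 16 | acc := 14 | result -21
revised: tmp := -3 | ((abs(tmp) * (-a)) == min(3, a)): true | a := 7 | acc := 1 | iter i=-2: | acc := 8 | iter i=-1: | acc := 16 | acc := 17 | result -24
verdict: not equivalent; witness: a=0, b=-3


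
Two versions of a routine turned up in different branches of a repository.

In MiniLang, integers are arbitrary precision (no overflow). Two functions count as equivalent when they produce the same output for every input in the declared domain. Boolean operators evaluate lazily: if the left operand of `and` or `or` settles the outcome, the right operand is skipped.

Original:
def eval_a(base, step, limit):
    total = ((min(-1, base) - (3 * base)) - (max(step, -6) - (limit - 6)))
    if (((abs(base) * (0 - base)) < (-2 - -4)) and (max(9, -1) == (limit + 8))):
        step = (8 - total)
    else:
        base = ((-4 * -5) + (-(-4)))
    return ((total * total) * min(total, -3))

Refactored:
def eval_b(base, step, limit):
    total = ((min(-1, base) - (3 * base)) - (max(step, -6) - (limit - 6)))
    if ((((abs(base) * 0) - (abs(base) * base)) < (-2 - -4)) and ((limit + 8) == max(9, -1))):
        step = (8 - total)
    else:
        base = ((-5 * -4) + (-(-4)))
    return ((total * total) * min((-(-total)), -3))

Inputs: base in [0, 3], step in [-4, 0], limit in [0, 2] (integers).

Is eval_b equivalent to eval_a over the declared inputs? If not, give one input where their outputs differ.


Differences: min/max/abs usage differs; also arithmetic usage differs — yet all 60 inputs agree.
verdict: equivalent


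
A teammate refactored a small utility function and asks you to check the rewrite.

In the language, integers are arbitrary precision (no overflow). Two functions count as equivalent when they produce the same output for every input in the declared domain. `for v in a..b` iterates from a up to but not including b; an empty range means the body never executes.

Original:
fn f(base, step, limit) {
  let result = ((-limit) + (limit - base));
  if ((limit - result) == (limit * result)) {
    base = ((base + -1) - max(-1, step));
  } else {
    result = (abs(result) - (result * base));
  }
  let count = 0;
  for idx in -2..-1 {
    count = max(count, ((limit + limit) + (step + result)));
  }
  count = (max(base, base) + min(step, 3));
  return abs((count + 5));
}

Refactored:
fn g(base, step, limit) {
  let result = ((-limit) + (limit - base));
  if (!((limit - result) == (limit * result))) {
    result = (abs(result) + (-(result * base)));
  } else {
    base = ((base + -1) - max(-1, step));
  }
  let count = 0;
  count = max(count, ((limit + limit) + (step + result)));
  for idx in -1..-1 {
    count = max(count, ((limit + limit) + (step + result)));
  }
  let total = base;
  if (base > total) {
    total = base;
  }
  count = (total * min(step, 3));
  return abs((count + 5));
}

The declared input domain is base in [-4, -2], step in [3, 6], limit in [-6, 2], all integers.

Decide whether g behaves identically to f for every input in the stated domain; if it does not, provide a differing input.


The rewrite breaks on base=-4, step=3, limit=-6, where the results are 4 and 7.
f: result := 4 | ((limit - result) == (limit * result)): false | result := 20 | count := 0 | iter idx=-2: | count := 11 | count := -1 | result 4
g: result := 4 | (!((limit - result) == (limit * result))): true | result := 20 | count := 0 | count := 11 | loop over idx: empty range | total := -4 | (base > total): false | count := -12 | result 7
verdict: not equivalent; witness: base=-4, step=3, limit=-6


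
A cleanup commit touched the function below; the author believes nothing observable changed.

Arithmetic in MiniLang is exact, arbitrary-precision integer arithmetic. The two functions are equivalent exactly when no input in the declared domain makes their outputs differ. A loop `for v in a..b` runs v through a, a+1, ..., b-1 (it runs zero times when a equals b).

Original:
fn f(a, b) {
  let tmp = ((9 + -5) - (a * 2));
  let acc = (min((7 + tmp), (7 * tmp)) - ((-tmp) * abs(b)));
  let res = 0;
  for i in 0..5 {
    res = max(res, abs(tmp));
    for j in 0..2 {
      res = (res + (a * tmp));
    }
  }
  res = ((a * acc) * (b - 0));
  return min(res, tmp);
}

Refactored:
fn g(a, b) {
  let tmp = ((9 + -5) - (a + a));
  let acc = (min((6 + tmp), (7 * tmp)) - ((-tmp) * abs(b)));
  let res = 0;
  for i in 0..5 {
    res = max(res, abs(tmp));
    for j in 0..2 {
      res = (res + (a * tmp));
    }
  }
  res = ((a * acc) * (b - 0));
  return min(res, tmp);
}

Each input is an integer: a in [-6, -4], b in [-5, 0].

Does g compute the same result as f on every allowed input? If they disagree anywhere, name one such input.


The suspicious edit (`7` became `6`) never changes the result for any input inside the declared domain.
Spot check at a=-6, b=-5 — f: tmp becomes 16; next acc becomes 103; next res becomes 0; next at i=0:; next res becomes 16; next at j=0:; next res becomes -80; next at j=1:; next res becomes -176; next at i=1:; next res becomes 16; next at j=0:; next res becomes -80; next at j=1:; next res becomes -176; next at i=2:; next res becomes 16; next at j=0:; next res becomes -80; next at j=1:; next res becomes -176; next at i=3:; next res becomes 16; next at j=0:; next res becomes -80; next at j=1:; next res becomes -176; next at i=4:; next res becomes 16; next at j=0:; next res becomes -80; next at j=1:; next res becomes -176; next res becomes 3090; next final value 16. g: tmp becomes 16; next acc becomes 102; next res becomes 0; next at i=0:; next res becomes 16; next at j=0:; next res becomes -80; next at j=1:; next res becomes -176; next at i=1:; next res becomes 16; next at j=0:; next res becomes -80; next at j=1:; next res becomes -176; next at i=2:; next res becomes 16; next at j=0:; next res becomes -80; next at j=1:; next res becomes -176; next at i=3:; next res becomes 16; next at j=0:; next res becomes -80; next at j=1:; next res becomes -176; next at i=4:; next res becomes 16; next at j=0:; next res becomes -80; next at j=1:; next res becomes -176; next res becomes 3060; next final value 16. Both give 16.
An exhaustive pass over the 18 declared inputs shows identical outputs.
verdict: equivalent


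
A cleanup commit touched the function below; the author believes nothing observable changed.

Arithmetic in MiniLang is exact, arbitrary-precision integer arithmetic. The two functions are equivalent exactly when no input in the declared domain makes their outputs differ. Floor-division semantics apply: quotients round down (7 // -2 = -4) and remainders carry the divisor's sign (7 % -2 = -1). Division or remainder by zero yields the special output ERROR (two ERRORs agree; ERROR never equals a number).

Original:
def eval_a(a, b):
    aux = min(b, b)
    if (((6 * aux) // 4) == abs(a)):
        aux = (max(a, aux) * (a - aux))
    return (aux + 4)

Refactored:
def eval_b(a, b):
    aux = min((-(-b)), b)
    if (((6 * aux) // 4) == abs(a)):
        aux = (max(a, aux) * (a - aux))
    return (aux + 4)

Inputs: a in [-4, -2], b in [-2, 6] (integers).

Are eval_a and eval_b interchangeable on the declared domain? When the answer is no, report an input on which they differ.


Comparing the listings, the differences include: same computation, different form.
As a probe, take a=-4, b=-1: eval_a runs aux=-1, then (((6 * aux) // 4) == abs(a)) is false, then returns 3; eval_b runs aux=-1, then (((6 * aux) // 4) == abs(a)) is false, then returns 3; both end at 3.
Across all 27 domain points the two functions coincide.
verdict: equivalent


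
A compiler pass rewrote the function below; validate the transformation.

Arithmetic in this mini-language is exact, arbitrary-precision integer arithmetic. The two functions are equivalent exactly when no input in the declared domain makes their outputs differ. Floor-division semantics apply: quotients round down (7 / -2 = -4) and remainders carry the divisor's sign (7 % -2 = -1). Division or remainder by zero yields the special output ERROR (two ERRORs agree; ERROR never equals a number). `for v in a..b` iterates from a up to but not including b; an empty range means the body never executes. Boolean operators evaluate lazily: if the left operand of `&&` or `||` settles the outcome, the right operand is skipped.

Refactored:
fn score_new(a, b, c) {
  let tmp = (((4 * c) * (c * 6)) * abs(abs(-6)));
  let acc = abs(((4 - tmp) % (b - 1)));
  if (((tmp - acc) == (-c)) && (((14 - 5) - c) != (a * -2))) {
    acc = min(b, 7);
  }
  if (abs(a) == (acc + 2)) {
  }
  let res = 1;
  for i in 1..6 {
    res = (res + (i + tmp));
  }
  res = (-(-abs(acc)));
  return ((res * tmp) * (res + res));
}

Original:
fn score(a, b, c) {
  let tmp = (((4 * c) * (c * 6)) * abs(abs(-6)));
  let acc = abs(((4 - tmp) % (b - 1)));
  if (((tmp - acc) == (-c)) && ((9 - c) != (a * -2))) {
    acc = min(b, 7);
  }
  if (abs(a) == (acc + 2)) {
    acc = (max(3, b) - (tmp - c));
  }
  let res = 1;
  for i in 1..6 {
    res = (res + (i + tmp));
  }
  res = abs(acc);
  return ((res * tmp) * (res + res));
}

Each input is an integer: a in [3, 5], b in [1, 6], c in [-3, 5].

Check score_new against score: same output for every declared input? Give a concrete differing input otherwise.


At a=3, b=4, c=-3: score gives 4346848800, score_new gives 2592.
verdict: not equivalent; witness: a=3, b=4, c=-3
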